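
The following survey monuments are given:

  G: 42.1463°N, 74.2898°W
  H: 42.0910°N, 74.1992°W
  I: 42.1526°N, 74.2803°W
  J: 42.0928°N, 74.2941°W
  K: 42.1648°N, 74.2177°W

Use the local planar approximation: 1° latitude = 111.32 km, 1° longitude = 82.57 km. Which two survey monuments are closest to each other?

Pairwise distances:
G–H: 9.6881 km
G–I: 1.0522 km
G–J: 5.9662 km
G–K: 6.2994 km
H–I: 9.5846 km
H–J: 7.8385 km
H–K: 8.3562 km
I–J: 6.7538 km
I–K: 5.3443 km
J–K: 10.1998 km
Closest pair: G–I at 1.0522 km.

G and I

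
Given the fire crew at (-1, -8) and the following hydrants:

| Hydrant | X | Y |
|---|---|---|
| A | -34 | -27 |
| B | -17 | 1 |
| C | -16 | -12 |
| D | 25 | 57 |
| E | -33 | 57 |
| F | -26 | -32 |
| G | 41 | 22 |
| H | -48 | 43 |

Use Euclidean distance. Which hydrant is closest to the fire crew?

Distances from (-1, -8):
A: √((-33)² + (-19)²) = √(1089.000 + 361.000) = 38.1
B: √((-16)² + (9)²) = √(256.000 + 81.000) = 18.4
C: √((-15)² + (-4)²) = √(225.000 + 16.000) = 15.5
D: √((26)² + (65)²) = √(676.000 + 4225.000) = 70.0
E: √((-32)² + (65)²) = √(1024.000 + 4225.000) = 72.4
F: √((-25)² + (-24)²) = √(625.000 + 576.000) = 34.7
G: √((42)² + (30)²) = √(1764.000 + 900.000) = 51.6
H: √((-47)² + (51)²) = √(2209.000 + 2601.000) = 69.4
Minimum: C at 15.5.

C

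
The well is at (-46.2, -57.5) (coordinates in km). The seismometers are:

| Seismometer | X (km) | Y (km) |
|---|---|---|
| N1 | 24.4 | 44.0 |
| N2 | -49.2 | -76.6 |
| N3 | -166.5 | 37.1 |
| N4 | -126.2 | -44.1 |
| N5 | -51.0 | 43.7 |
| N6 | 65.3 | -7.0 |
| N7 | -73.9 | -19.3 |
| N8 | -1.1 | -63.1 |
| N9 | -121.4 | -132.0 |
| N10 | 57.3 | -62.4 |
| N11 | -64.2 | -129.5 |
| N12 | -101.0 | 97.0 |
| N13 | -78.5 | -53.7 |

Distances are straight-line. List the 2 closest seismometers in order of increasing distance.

N2, N13

Distances from (-46.2, -57.5):
N1: √((70.6)² + (101.5)²) = √(4984.360 + 10302.250) = 123.6 km
N2: √((-3.0)² + (-19.1)²) = √(9.000 + 364.810) = 19.3 km
N3: √((-120.3)² + (94.6)²) = √(14472.090 + 8949.160) = 153.0 km
N4: √((-80.0)² + (13.4)²) = √(6400.000 + 179.560) = 81.1 km
N5: √((-4.8)² + (101.2)²) = √(23.040 + 10241.440) = 101.3 km
N6: √((111.5)² + (50.5)²) = √(12432.250 + 2550.250) = 122.4 km
N7: √((-27.7)² + (38.2)²) = √(767.290 + 1459.240) = 47.2 km
N8: √((45.1)² + (-5.6)²) = √(2034.010 + 31.360) = 45.4 km
N9: √((-75.2)² + (-74.5)²) = √(5655.040 + 5550.250) = 105.9 km
N10: √((103.5)² + (-4.9)²) = √(10712.250 + 24.010) = 103.6 km
N11: √((-18.0)² + (-72.0)²) = √(324.000 + 5184.000) = 74.2 km
N12: √((-54.8)² + (154.5)²) = √(3003.040 + 23870.250) = 163.9 km
N13: √((-32.3)² + (3.8)²) = √(1043.290 + 14.440) = 32.5 km
Sorted: N2 (19.3 km) < N13 (32.5 km) < N8 (45.4 km) < N7 (47.2 km) < …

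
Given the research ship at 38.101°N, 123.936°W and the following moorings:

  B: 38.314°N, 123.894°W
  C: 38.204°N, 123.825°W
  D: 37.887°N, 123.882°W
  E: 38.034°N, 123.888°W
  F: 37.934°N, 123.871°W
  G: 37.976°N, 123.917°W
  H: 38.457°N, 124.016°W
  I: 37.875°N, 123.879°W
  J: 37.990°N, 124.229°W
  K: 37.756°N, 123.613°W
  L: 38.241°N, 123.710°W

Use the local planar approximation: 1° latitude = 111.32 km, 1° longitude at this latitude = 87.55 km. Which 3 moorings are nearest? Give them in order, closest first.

E, G, C

Distances from 38.101°N, 123.936°W:
B: √((0.213·111.32)² + (0.042·87.55)²) = √(562.21911 + 13.52106) = 23.995 km
C: √((0.103·111.32)² + (0.111·87.55)²) = √(131.46824 + 94.44050) = 15.030 km
D: √((-0.214·111.32)² + (0.054·87.55)²) = √(567.51055 + 22.35115) = 24.287 km
E: √((-0.067·111.32)² + (0.048·87.55)²) = √(55.62833 + 17.66017) = 8.561 km
F: √((-0.167·111.32)² + (0.065·87.55)²) = √(345.60446 + 32.38464) = 19.442 km
G: √((-0.125·111.32)² + (0.019·87.55)²) = √(193.62722 + 2.76707) = 14.014 km
H: √((0.356·111.32)² + (-0.080·87.55)²) = √(1570.53056 + 49.05602) = 40.244 km
I: √((-0.226·111.32)² + (0.057·87.55)²) = √(632.94107 + 24.90359) = 25.648 km
J: √((-0.111·111.32)² + (-0.293·87.55)²) = √(152.68359 + 658.03280) = 28.473 km
K: √((-0.345·111.32)² + (0.323·87.55)²) = √(1474.97475 + 799.68205) = 47.693 km
L: √((0.140·111.32)² + (0.226·87.55)²) = √(242.88599 + 391.49767) = 25.187 km
Sorted: E (8.561 km) < G (14.014 km) < C (15.030 km) < F (19.442 km) < B (23.995 km) < …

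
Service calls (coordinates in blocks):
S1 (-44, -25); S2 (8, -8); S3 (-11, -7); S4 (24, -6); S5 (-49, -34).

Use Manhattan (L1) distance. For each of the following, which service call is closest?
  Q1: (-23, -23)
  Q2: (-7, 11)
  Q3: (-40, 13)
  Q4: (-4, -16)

Q1→S1; Q2→S3; Q3→S1; Q4→S3

Q1 at (-23, -23):
  S1: 23 blocks
  S2: 46 blocks
  S3: 28 blocks
  S4: 64 blocks
  S5: 37 blocks
  → nearest: S1 (23 blocks)
Q2 at (-7, 11):
  S1: 73 blocks
  S2: 34 blocks
  S3: 22 blocks
  S4: 48 blocks
  S5: 87 blocks
  → nearest: S3 (22 blocks)
Q3 at (-40, 13):
  S1: 42 blocks
  S2: 69 blocks
  S3: 49 blocks
  S4: 83 blocks
  S5: 56 blocks
  → nearest: S1 (42 blocks)
Q4 at (-4, -16):
  S1: 49 blocks
  S2: 20 blocks
  S3: 16 blocks
  S4: 38 blocks
  S5: 63 blocks
  → nearest: S3 (16 blocks)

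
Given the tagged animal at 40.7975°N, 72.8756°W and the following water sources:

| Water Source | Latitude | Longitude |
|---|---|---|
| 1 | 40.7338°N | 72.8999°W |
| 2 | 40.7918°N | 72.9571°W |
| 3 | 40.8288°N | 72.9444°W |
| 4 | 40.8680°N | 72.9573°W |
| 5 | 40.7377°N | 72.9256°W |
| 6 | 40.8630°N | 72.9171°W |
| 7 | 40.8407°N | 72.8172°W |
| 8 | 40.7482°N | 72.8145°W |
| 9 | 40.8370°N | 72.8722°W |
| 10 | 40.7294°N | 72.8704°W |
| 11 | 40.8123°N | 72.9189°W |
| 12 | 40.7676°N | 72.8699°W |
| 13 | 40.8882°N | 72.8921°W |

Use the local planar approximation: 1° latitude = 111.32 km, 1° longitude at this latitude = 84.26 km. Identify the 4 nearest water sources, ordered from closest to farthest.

12, 11, 9, 3

Distances from 40.7975°N, 72.8756°W:
1: √((-0.0637·111.32)² + (-0.0243·84.26)²) = √(50.283472 + 4.192330) = 7.3808 km
2: √((-0.0057·111.32)² + (-0.0815·84.26)²) = √(0.402621 + 47.158298) = 6.8964 km
3: √((0.0313·111.32)² + (-0.0688·84.26)²) = √(12.140458 + 33.606229) = 6.7636 km
4: √((0.0705·111.32)² + (-0.0817·84.26)²) = √(61.592046 + 47.390034) = 10.4394 km
5: √((-0.0598·111.32)² + (-0.0500·84.26)²) = √(44.314797 + 17.749369) = 7.8781 km
6: √((0.0655·111.32)² + (-0.0415·84.26)²) = √(53.165389 + 12.227540) = 8.0866 km
7: √((0.0432·111.32)² + (0.0584·84.26)²) = √(23.126712 + 24.214115) = 6.8805 km
8: √((-0.0493·111.32)² + (0.0611·84.26)²) = √(30.118978 + 26.504849) = 7.5249 km
9: √((0.0395·111.32)² + (0.0034·84.26)²) = √(19.334840 + 0.082073) = 4.4065 km
10: √((-0.0681·111.32)² + (0.0052·84.26)²) = √(57.469924 + 0.191977) = 7.5935 km
11: √((0.0148·111.32)² + (-0.0433·84.26)²) = √(2.714375 + 13.311246) = 4.0032 km
12: √((-0.0299·111.32)² + (0.0057·84.26)²) = √(11.078699 + 0.230671) = 3.3629 km
13: √((0.0907·111.32)² + (-0.0165·84.26)²) = √(101.943836 + 1.932906) = 10.1920 km
Sorted: 12 (3.3629 km) < 11 (4.0032 km) < 9 (4.4065 km) < 3 (6.7636 km) < 7 (6.8805 km) < 2 (6.8964 km) < …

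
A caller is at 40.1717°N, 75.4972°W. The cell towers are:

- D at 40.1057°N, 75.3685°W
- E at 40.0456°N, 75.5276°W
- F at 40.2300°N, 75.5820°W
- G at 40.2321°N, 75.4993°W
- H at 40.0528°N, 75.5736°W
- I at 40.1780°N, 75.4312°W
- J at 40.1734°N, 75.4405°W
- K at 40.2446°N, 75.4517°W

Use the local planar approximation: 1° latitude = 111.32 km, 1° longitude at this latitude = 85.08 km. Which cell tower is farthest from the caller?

H

Distances from 40.1717°N, 75.4972°W:
D: √((-0.0660·111.32)² + (0.1287·85.08)²) = √(53.980172 + 119.898032) = 13.1863 km
E: √((-0.1261·111.32)² + (-0.0304·85.08)²) = √(197.050059 + 6.689630) = 14.2737 km
F: √((0.0583·111.32)² + (-0.0848·85.08)²) = √(42.119529 + 52.053108) = 9.7043 km
G: √((0.0604·111.32)² + (-0.0021·85.08)²) = √(45.208518 + 0.031922) = 6.7261 km
H: √((-0.1189·111.32)² + (-0.0764·85.08)²) = √(175.190319 + 42.251456) = 14.7459 km
I: √((0.0063·111.32)² + (0.0660·85.08)²) = √(0.491844 + 31.531369) = 5.6589 km
J: √((0.0017·111.32)² + (0.0567·85.08)²) = √(0.035813 + 23.271323) = 4.8277 km
K: √((0.0729·111.32)² + (0.0455·85.08)²) = √(65.856925 + 14.985725) = 8.9913 km
Maximum: H at 14.7459 km.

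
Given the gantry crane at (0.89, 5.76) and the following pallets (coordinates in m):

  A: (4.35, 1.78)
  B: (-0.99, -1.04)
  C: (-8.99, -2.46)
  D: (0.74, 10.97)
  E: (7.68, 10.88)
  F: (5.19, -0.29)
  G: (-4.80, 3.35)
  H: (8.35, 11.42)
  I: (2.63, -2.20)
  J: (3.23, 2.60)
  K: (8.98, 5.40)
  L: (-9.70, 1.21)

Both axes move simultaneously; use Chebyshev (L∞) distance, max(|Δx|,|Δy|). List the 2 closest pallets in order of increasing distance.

J, A

Distances from (0.89, 5.76):
A: 3.98 m
B: 6.80 m
C: 9.88 m
D: 5.21 m
E: 6.79 m
F: 6.05 m
G: 5.69 m
H: 7.46 m
I: 7.96 m
J: 3.16 m
K: 8.09 m
L: 10.59 m
Sorted: J (3.16 m) < A (3.98 m) < D (5.21 m) < G (5.69 m) < …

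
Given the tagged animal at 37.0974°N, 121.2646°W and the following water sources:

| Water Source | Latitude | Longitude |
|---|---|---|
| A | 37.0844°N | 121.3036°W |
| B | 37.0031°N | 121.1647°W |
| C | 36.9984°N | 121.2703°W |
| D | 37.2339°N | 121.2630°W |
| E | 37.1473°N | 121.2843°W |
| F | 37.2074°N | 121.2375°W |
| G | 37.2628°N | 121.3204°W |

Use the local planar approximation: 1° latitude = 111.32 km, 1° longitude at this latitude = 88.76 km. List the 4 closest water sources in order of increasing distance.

Distances from 37.0974°N, 121.2646°W:
A: √((-0.0130·111.32)² + (-0.0390·88.76)²) = √(2.094272 + 11.982951) = 3.7520 km
B: √((-0.0943·111.32)² + (0.0999·88.76)²) = √(110.197002 + 78.625888) = 13.7413 km
C: √((-0.0990·111.32)² + (-0.0057·88.76)²) = √(121.455388 + 0.255967) = 11.0323 km
D: √((0.1365·111.32)² + (0.0016·88.76)²) = √(230.893495 + 0.020169) = 15.1958 km
E: √((0.0499·111.32)² + (-0.0197·88.76)²) = √(30.856558 + 3.057504) = 5.8236 km
F: √((0.1100·111.32)² + (0.0271·88.76)²) = √(149.944923 + 5.785930) = 12.4792 km
G: √((0.1654·111.32)² + (-0.0558·88.76)²) = √(339.013822 + 24.530307) = 19.0668 km
Sorted: A (3.7520 km) < E (5.8236 km) < C (11.0323 km) < F (12.4792 km) < B (13.7413 km) < D (15.1958 km) < …

A, E, C, F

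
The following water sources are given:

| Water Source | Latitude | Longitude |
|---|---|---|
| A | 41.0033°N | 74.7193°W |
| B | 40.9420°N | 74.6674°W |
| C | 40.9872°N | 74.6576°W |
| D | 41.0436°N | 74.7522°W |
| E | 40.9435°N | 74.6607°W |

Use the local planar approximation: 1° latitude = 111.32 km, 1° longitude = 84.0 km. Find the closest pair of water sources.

B and E

Pairwise distances:
A–B: √((-0.0613·111.32)² + (0.0519·84.0)²) = √(46.565830 + 19.006112) = 8.0977 km
A–C: √((-0.0161·111.32)² + (0.0617·84.0)²) = √(3.212167 + 26.861416) = 5.4839 km
A–D: √((0.0403·111.32)² + (-0.0329·84.0)²) = √(20.125955 + 7.637485) = 5.2691 km
A–E: √((-0.0598·111.32)² + (0.0586·84.0)²) = √(44.314797 + 24.230022) = 8.2792 km
B–C: √((0.0452·111.32)² + (0.0098·84.0)²) = √(25.317643 + 0.677658) = 5.0986 km
B–D: √((0.1016·111.32)² + (-0.0848·84.0)²) = √(127.918633 + 50.739978) = 13.3663 km
B–E: √((0.0015·111.32)² + (0.0067·84.0)²) = √(0.027882 + 0.316744) = 0.5870 km
C–D: √((0.0564·111.32)² + (-0.0946·84.0)²) = √(39.418909 + 63.145273) = 10.1274 km
C–E: √((-0.0437·111.32)² + (-0.0031·84.0)²) = √(23.665150 + 0.067808) = 4.8716 km
D–E: √((-0.1001·111.32)² + (0.0915·84.0)²) = √(124.169391 + 59.074596) = 13.5368 km
Closest pair: B–E at 0.5870 km.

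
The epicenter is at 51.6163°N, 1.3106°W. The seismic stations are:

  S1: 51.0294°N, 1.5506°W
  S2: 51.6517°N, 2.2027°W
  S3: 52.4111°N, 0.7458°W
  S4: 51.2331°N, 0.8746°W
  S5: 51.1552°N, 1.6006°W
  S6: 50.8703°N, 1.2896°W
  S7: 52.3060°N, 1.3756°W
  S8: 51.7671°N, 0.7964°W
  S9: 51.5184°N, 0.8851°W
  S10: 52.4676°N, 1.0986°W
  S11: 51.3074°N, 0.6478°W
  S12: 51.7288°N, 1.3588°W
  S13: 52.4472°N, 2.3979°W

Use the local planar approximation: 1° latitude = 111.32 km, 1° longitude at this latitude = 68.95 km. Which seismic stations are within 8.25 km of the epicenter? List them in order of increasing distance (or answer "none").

none

Distances from 51.6163°N, 1.3106°W:
S1: √((-0.5869·111.32)² + (-0.2400·68.95)²) = √(4268.493401 + 273.836304) = 67.3968 km
S2: √((0.0354·111.32)² + (-0.8921·68.95)²) = √(15.529337 + 3783.516391) = 61.6364 km
S3: √((0.7948·111.32)² + (0.5648·68.95)²) = √(7828.203595 + 1516.554134) = 96.6683 km
S4: √((-0.3832·111.32)² + (0.4360·68.95)²) = √(1819.689948 + 903.735869) = 52.1865 km
S5: √((-0.4611·111.32)² + (-0.2900·68.95)²) = √(2634.733174 + 399.820020) = 55.0868 km
S6: √((-0.7460·111.32)² + (0.0210·68.95)²) = √(6896.425520 + 2.096559) = 83.0573 km
S7: √((0.6897·111.32)² + (-0.0650·68.95)²) = √(5894.769765 + 20.086083) = 76.9081 km
S8: √((0.1508·111.32)² + (0.5142·68.95)²) = √(281.805249 + 1256.992498) = 39.2275 km
S9: √((-0.0979·111.32)² + (0.4255·68.95)²) = √(118.771374 + 860.731446) = 31.2970 km
S10: √((0.8513·111.32)² + (0.2120·68.95)²) = √(8980.730461 + 213.668383) = 95.8874 km
S11: √((-0.3089·111.32)² + (0.6628·68.95)²) = √(1182.448438 + 2088.495484) = 57.1922 km
S12: √((0.1125·111.32)² + (-0.0482·68.95)²) = √(156.838052 + 11.044921) = 12.9570 km
S13: √((0.8309·111.32)² + (-1.0873·68.95)²) = √(8555.470798 + 5620.401190) = 119.0625 km
Threshold 8.25 km: none within range.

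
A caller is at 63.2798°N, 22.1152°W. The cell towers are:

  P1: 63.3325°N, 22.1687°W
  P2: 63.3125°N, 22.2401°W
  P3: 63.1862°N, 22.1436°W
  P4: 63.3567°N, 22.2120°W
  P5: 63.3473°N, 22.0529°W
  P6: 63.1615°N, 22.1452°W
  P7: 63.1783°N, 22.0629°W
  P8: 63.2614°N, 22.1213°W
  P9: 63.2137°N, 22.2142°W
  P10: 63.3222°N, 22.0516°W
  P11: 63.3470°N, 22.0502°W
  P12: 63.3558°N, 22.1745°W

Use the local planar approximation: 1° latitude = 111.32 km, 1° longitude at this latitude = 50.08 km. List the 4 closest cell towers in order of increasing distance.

P8, P10, P1, P2

Distances from 63.2798°N, 22.1152°W:
P1: √((0.0527·111.32)² + (-0.0535·50.08)²) = √(34.416573 + 7.178541) = 6.4494 km
P2: √((0.0327·111.32)² + (-0.1249·50.08)²) = √(13.250794 + 39.124925) = 7.2371 km
P3: √((-0.0936·111.32)² + (-0.0284·50.08)²) = √(108.567064 + 2.022858) = 10.5162 km
P4: √((0.0769·111.32)² + (-0.0968·50.08)²) = √(73.282297 + 23.500622) = 9.8378 km
P5: √((0.0675·111.32)² + (0.0623·50.08)²) = √(56.461699 + 9.734300) = 8.1361 km
P6: √((-0.1183·111.32)² + (-0.0300·50.08)²) = √(173.426670 + 2.257206) = 13.2546 km
P7: √((-0.1015·111.32)² + (0.0523·50.08)²) = √(127.666949 + 6.860125) = 11.5986 km
P8: √((-0.0184·111.32)² + (-0.0061·50.08)²) = √(4.195484 + 0.093323) = 2.0709 km
P9: √((-0.0661·111.32)² + (-0.0990·50.08)²) = √(54.143872 + 24.580971) = 8.8727 km
P10: √((0.0424·111.32)² + (0.0636·50.08)²) = √(22.278098 + 10.144786) = 5.6941 km
P11: √((0.0672·111.32)² + (0.0650·50.08)²) = √(55.960932 + 10.596327) = 8.1583 km
P12: √((0.0760·111.32)² + (-0.0593·50.08)²) = √(71.577015 + 8.819379) = 8.9664 km
Sorted: P8 (2.0709 km) < P10 (5.6941 km) < P1 (6.4494 km) < P2 (7.2371 km) < P5 (8.1361 km) < P11 (8.1583 km) < …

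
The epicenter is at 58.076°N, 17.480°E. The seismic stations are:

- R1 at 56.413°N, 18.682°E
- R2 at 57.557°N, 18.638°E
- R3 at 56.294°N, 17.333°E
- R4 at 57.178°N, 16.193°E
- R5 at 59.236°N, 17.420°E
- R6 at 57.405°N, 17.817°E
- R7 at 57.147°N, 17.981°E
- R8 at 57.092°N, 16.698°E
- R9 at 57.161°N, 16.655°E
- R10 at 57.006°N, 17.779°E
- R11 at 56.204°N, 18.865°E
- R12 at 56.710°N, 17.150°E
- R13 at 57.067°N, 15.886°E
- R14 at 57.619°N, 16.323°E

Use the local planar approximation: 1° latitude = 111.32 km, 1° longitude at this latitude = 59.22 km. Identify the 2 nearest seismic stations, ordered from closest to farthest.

R6, R14

Distances from 58.076°N, 17.480°E:
R1: √((-1.663·111.32)² + (1.202·59.22)²) = √(34271.32487 + 5066.93976) = 198.339 km
R2: √((-0.519·111.32)² + (1.158·59.22)²) = √(3337.95987 + 4702.77201) = 89.670 km
R3: √((-1.782·111.32)² + (-0.147·59.22)²) = √(39351.54560 + 75.78294) = 198.563 km
R4: √((-0.898·111.32)² + (-1.287·59.22)²) = √(9993.07320 + 5808.90000) = 125.706 km
R5: √((1.160·111.32)² + (-0.060·59.22)²) = √(16674.86681 + 12.62523) = 129.180 km
R6: √((-0.671·111.32)² + (0.337·59.22)²) = √(5579.45059 + 398.28744) = 77.316 km
R7: √((-0.929·111.32)² + (0.501·59.22)²) = √(10694.92697 + 880.26262) = 107.588 km
R8: √((-0.984·111.32)² + (-0.782·59.22)²) = √(11998.76623 + 2144.61980) = 118.926 km
R9: √((-0.915·111.32)² + (-0.825·59.22)²) = √(10375.01142 + 2386.95759) = 112.969 km
R10: √((-1.070·111.32)² + (0.299·59.22)²) = √(14187.76383 + 313.53006) = 120.421 km
R11: √((-1.872·111.32)² + (1.385·59.22)²) = √(43426.82555 + 6727.23119) = 223.951 km
R12: √((-1.366·111.32)² + (-0.330·59.22)²) = √(23123.19246 + 381.91321) = 153.314 km
R13: √((-1.009·111.32)² + (-1.594·59.22)²) = √(12616.20473 + 8910.73320) = 146.721 km
R14: √((-0.457·111.32)² + (-1.157·59.22)²) = √(2588.08655 + 4694.65329) = 85.339 km
Sorted: R6 (77.316 km) < R14 (85.339 km) < R2 (89.670 km) < R7 (107.588 km) < …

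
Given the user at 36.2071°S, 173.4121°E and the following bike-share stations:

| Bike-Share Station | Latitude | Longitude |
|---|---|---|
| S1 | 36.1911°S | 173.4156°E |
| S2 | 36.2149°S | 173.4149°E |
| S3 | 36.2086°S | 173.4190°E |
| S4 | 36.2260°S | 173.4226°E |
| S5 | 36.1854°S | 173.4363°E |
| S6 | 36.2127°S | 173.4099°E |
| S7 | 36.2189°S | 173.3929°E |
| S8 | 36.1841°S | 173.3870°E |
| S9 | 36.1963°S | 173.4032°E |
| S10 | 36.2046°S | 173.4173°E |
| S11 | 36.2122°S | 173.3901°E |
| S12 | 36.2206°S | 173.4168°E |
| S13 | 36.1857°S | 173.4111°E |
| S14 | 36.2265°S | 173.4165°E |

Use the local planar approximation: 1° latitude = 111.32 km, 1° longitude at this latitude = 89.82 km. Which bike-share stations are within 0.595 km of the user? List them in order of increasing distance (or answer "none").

S10

Distances from 36.2071°S, 173.4121°E:
S1: √((0.0160·111.32)² + (0.0035·89.82)²) = √(3.172388 + 0.098828) = 1.8087 km
S2: √((-0.0078·111.32)² + (0.0028·89.82)²) = √(0.753938 + 0.063250) = 0.9040 km
S3: √((-0.0015·111.32)² + (0.0069·89.82)²) = √(0.027882 + 0.384100) = 0.6419 km
S4: √((-0.0189·111.32)² + (0.0105·89.82)²) = √(4.426597 + 0.889456) = 2.3057 km
S5: √((0.0217·111.32)² + (0.0242·89.82)²) = √(5.835336 + 4.724728) = 3.2496 km
S6: √((-0.0056·111.32)² + (-0.0022·89.82)²) = √(0.388618 + 0.039047) = 0.6540 km
S7: √((-0.0118·111.32)² + (-0.0192·89.82)²) = √(1.725482 + 2.974052) = 2.1678 km
S8: √((0.0230·111.32)² + (-0.0251·89.82)²) = √(6.555443 + 5.082689) = 3.4115 km
S9: √((0.0108·111.32)² + (-0.0089·89.82)²) = √(1.445419 + 0.639037) = 1.4438 km
S10: √((0.0025·111.32)² + (0.0052·89.82)²) = √(0.077451 + 0.218149) = 0.5437 km
S11: √((-0.0051·111.32)² + (-0.0220·89.82)²) = √(0.322320 + 3.904734) = 2.0560 km
S12: √((-0.0135·111.32)² + (0.0047·89.82)²) = √(2.258468 + 0.178214) = 1.5610 km
S13: √((0.0214·111.32)² + (-0.0010·89.82)²) = √(5.675106 + 0.008068) = 2.3839 km
S14: √((-0.0194·111.32)² + (0.0044·89.82)²) = √(4.663907 + 0.156189) = 2.1955 km
Threshold 0.595 km: S10 (0.5437 km) is within range.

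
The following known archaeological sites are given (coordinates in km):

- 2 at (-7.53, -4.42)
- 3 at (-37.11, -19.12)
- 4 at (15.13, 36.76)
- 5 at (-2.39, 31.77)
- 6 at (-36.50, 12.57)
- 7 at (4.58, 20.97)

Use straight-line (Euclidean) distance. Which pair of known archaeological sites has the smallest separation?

5 and 7

Pairwise distances:
2–3: √((-29.58)² + (-14.70)²) = √(874.9764 + 216.0900) = 33.03 km
2–4: √((22.66)² + (41.18)²) = √(513.4756 + 1695.7924) = 47.00 km
2–5: √((5.14)² + (36.19)²) = √(26.4196 + 1309.7161) = 36.55 km
2–6: √((-28.97)² + (16.99)²) = √(839.2609 + 288.6601) = 33.58 km
2–7: √((12.11)² + (25.39)²) = √(146.6521 + 644.6521) = 28.13 km
3–4: √((52.24)² + (55.88)²) = √(2729.0176 + 3122.5744) = 76.50 km
3–5: √((34.72)² + (50.89)²) = √(1205.4784 + 2589.7921) = 61.61 km
3–6: √((0.61)² + (31.69)²) = √(0.3721 + 1004.2561) = 31.70 km
3–7: √((41.69)² + (40.09)²) = √(1738.0561 + 1607.2081) = 57.84 km
4–5: √((-17.52)² + (-4.99)²) = √(306.9504 + 24.9001) = 18.22 km
4–6: √((-51.63)² + (-24.19)²) = √(2665.6569 + 585.1561) = 57.02 km
4–7: √((-10.55)² + (-15.79)²) = √(111.3025 + 249.3241) = 18.99 km
5–6: √((-34.11)² + (-19.20)²) = √(1163.4921 + 368.6400) = 39.14 km
5–7: √((6.97)² + (-10.80)²) = √(48.5809 + 116.6400) = 12.85 km
6–7: √((41.08)² + (8.40)²) = √(1687.5664 + 70.5600) = 41.93 km
Closest pair: 5–7 at 12.85 km.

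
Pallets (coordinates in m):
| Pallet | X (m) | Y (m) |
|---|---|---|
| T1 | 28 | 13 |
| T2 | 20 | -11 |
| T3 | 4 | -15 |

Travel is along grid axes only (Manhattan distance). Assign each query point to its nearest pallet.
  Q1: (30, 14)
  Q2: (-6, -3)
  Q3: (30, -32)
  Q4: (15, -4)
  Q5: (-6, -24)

Q1 at (30, 14):
  T1: 3 m
  T2: 35 m
  T3: 55 m
  → nearest: T1 (3 m)
Q2 at (-6, -3):
  T1: 50 m
  T2: 34 m
  T3: 22 m
  → nearest: T3 (22 m)
Q3 at (30, -32):
  T1: 47 m
  T2: 31 m
  T3: 43 m
  → nearest: T2 (31 m)
Q4 at (15, -4):
  T1: 30 m
  T2: 12 m
  T3: 22 m
  → nearest: T2 (12 m)
Q5 at (-6, -24):
  T1: 71 m
  T2: 39 m
  T3: 19 m
  → nearest: T3 (19 m)

Q1→T1; Q2→T3; Q3→T2; Q4→T2; Q5→T3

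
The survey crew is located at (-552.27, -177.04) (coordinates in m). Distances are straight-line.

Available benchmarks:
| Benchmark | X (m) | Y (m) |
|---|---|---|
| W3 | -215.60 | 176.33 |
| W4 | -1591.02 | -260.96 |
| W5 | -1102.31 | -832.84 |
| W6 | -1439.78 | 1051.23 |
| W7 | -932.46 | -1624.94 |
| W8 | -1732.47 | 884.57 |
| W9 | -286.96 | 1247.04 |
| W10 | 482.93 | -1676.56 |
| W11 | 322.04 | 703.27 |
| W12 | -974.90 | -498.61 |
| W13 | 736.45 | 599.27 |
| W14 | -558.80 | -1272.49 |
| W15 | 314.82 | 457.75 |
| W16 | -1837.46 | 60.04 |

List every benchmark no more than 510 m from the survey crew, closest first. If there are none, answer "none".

Distances from (-552.27, -177.04):
W3: √((336.67)² + (353.37)²) = √(113346.6889 + 124870.3569) = 488.07 m
W4: √((-1038.75)² + (-83.92)²) = √(1079001.5625 + 7042.5664) = 1042.13 m
W5: √((-550.04)² + (-655.80)²) = √(302544.0016 + 430073.6400) = 855.93 m
W6: √((-887.51)² + (1228.27)²) = √(787674.0001 + 1508647.1929) = 1515.36 m
W7: √((-380.19)² + (-1447.90)²) = √(144544.4361 + 2096414.4100) = 1496.98 m
W8: √((-1180.20)² + (1061.61)²) = √(1392872.0400 + 1127015.7921) = 1587.42 m
W9: √((265.31)² + (1424.08)²) = √(70389.3961 + 2028003.8464) = 1448.58 m
W10: √((1035.20)² + (-1499.52)²) = √(1071639.0400 + 2248560.2304) = 1822.14 m
W11: √((874.31)² + (880.31)²) = √(764417.9761 + 774945.6961) = 1240.71 m
W12: √((-422.63)² + (-321.57)²) = √(178616.1169 + 103407.2649) = 531.06 m
W13: √((1288.72)² + (776.31)²) = √(1660799.2384 + 602657.2161) = 1504.48 m
W14: √((-6.53)² + (-1095.45)²) = √(42.6409 + 1200010.7025) = 1095.47 m
W15: √((867.09)² + (634.79)²) = √(751845.0681 + 402958.3441) = 1074.62 m
W16: √((-1285.19)² + (237.08)²) = √(1651713.3361 + 56206.9264) = 1306.87 m
Threshold 510 m: W3 (488.07 m) is within range.

W3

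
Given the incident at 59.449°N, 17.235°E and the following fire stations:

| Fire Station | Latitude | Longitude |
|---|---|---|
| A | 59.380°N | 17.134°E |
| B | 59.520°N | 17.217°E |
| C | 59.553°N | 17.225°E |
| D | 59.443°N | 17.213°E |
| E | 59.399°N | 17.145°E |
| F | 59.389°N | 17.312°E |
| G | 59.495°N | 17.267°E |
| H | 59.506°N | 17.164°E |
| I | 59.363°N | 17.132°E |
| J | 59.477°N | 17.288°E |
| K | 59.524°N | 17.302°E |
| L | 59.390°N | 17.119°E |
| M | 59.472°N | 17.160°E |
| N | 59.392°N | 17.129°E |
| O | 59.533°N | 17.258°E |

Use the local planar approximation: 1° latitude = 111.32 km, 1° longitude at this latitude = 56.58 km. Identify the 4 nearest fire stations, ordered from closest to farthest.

Distances from 59.449°N, 17.235°E:
A: √((-0.069·111.32)² + (-0.101·56.58)²) = √(58.99899 + 32.65642) = 9.574 km
B: √((0.071·111.32)² + (-0.018·56.58)²) = √(62.46879 + 1.03722) = 7.969 km
C: √((0.104·111.32)² + (-0.010·56.58)²) = √(134.03341 + 0.32013) = 11.591 km
D: √((-0.006·111.32)² + (-0.022·56.58)²) = √(0.44612 + 1.54943) = 1.413 km
E: √((-0.050·111.32)² + (-0.090·56.58)²) = √(30.98036 + 25.93050) = 7.544 km
F: √((-0.060·111.32)² + (0.077·56.58)²) = √(44.61171 + 18.98049) = 7.974 km
G: √((0.046·111.32)² + (0.032·56.58)²) = √(26.22177 + 3.27813) = 5.431 km
H: √((0.057·111.32)² + (-0.071·56.58)²) = √(40.26207 + 16.13774) = 7.510 km
I: √((-0.086·111.32)² + (-0.103·56.58)²) = √(91.65229 + 33.96255) = 11.208 km
J: √((0.028·111.32)² + (0.053·56.58)²) = √(9.71544 + 8.99244) = 4.325 km
K: √((0.075·111.32)² + (0.067·56.58)²) = √(69.70580 + 14.37062) = 9.169 km
L: √((-0.059·111.32)² + (-0.116·56.58)²) = √(43.13705 + 43.07664) = 9.285 km
M: √((0.023·111.32)² + (-0.075·56.58)²) = √(6.55544 + 18.00729) = 4.956 km
N: √((-0.057·111.32)² + (-0.106·56.58)²) = √(40.26207 + 35.96977) = 8.731 km
O: √((0.084·111.32)² + (0.023·56.58)²) = √(87.43896 + 1.69349) = 9.441 km
Sorted: D (1.413 km) < J (4.325 km) < M (4.956 km) < G (5.431 km) < H (7.510 km) < E (7.544 km) < …

D, J, M, G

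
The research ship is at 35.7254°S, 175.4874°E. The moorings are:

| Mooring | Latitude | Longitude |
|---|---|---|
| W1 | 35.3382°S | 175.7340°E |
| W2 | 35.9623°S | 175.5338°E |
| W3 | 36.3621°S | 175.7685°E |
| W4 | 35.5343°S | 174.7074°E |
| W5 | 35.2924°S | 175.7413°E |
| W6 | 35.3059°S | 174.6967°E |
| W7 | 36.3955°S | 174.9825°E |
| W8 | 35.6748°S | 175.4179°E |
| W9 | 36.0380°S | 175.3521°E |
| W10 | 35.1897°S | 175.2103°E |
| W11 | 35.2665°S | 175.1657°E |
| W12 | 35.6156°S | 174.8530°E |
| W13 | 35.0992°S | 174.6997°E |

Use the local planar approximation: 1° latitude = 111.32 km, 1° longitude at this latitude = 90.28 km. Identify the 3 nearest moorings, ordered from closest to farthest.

W8, W2, W9

Distances from 35.7254°S, 175.4874°E:
W1: 48.5131 km
W2: 26.7023 km
W3: 75.2837 km
W4: 73.5616 km
W5: 53.3743 km
W6: 85.3024 km
W7: 87.4199 km
W8: 8.4319 km
W9: 36.8802 km
W10: 64.6688 km
W11: 58.7635 km
W12: 58.5634 km
W13: 99.5812 km
Sorted: W8 (8.4319 km) < W2 (26.7023 km) < W9 (36.8802 km) < W1 (48.5131 km) < W5 (53.3743 km) < …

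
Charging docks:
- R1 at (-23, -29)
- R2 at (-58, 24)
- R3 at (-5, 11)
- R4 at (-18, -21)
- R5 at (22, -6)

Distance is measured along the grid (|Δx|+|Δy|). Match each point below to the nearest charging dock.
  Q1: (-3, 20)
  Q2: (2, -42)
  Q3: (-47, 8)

Q1→R3; Q2→R1; Q3→R2

Q1 at (-3, 20):
  R1: |-20| + |-49| = 20 + 49 = 69
  R2: |-55| + |4| = 55 + 4 = 59
  R3: |-2| + |-9| = 2 + 9 = 11
  R4: |-15| + |-41| = 15 + 41 = 56
  R5: |25| + |-26| = 25 + 26 = 51
  → nearest: R3 (11)
Q2 at (2, -42):
  R1: |-25| + |13| = 25 + 13 = 38
  R2: |-60| + |66| = 60 + 66 = 126
  R3: |-7| + |53| = 7 + 53 = 60
  R4: |-20| + |21| = 20 + 21 = 41
  R5: |20| + |36| = 20 + 36 = 56
  → nearest: R1 (38)
Q3 at (-47, 8):
  R1: |24| + |-37| = 24 + 37 = 61
  R2: |-11| + |16| = 11 + 16 = 27
  R3: |42| + |3| = 42 + 3 = 45
  R4: |29| + |-29| = 29 + 29 = 58
  R5: |69| + |-14| = 69 + 14 = 83
  → nearest: R2 (27)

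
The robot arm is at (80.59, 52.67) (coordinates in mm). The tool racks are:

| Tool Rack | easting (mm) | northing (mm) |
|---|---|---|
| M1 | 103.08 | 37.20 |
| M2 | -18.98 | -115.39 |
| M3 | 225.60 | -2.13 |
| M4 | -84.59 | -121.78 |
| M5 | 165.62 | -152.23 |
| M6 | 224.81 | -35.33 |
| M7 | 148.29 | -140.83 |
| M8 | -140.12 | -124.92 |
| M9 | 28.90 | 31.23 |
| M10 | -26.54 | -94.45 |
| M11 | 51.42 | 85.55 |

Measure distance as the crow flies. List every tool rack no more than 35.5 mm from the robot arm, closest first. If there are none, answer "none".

M1

Distances from (80.59, 52.67):
M1: √((22.49)² + (-15.47)²) = √(505.8001 + 239.3209) = 27.30 mm
M2: √((-99.57)² + (-168.06)²) = √(9914.1849 + 28244.1636) = 195.34 mm
M3: √((145.01)² + (-54.80)²) = √(21027.9001 + 3003.0400) = 155.02 mm
M4: √((-165.18)² + (-174.45)²) = √(27284.4324 + 30432.8025) = 240.24 mm
M5: √((85.03)² + (-204.90)²) = √(7230.1009 + 41984.0100) = 221.84 mm
M6: √((144.22)² + (-88.00)²) = √(20799.4084 + 7744.0000) = 168.95 mm
M7: √((67.70)² + (-193.50)²) = √(4583.2900 + 37442.2500) = 205.00 mm
M8: √((-220.71)² + (-177.59)²) = √(48712.9041 + 31538.2081) = 283.29 mm
M9: √((-51.69)² + (-21.44)²) = √(2671.8561 + 459.6736) = 55.96 mm
M10: √((-107.13)² + (-147.12)²) = √(11476.8369 + 21644.2944) = 181.99 mm
M11: √((-29.17)² + (32.88)²) = √(850.8889 + 1081.0944) = 43.95 mm
Threshold 35.5 mm: M1 (27.30 mm) is within range.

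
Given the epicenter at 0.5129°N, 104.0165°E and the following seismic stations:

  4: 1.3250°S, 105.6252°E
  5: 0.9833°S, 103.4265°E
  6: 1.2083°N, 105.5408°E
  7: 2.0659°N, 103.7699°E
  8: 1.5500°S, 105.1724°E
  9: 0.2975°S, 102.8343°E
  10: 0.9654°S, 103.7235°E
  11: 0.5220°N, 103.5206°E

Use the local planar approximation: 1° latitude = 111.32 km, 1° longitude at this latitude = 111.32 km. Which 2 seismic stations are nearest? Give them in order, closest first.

11, 9

Distances from 0.5129°N, 104.0165°E:
4: 271.8988 km
5: 179.0389 km
6: 186.5091 km
7: 175.0459 km
8: 263.2350 km
9: 159.5548 km
10: 167.7656 km
11: 55.2129 km
Sorted: 11 (55.2129 km) < 9 (159.5548 km) < 10 (167.7656 km) < 7 (175.0459 km) < …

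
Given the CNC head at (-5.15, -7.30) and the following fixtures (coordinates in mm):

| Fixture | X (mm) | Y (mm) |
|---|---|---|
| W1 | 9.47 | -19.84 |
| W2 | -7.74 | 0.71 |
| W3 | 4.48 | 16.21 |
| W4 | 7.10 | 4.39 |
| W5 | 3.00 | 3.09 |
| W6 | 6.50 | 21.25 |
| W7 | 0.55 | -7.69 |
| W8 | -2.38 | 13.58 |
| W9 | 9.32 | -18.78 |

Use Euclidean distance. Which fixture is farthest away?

Distances from (-5.15, -7.30):
W1: 19.26 mm
W2: 8.42 mm
W3: 25.41 mm
W4: 16.93 mm
W5: 13.21 mm
W6: 30.84 mm
W7: 5.71 mm
W8: 21.06 mm
W9: 18.47 mm
Maximum: W6 at 30.84 mm.

W6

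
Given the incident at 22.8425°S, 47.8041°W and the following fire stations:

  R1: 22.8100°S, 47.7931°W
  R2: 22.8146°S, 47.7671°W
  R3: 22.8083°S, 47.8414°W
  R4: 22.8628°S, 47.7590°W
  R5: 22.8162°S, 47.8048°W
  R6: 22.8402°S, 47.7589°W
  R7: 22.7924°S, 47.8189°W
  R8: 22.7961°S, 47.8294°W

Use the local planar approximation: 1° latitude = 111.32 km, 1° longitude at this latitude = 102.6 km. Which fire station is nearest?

R5

Distances from 22.8425°S, 47.8041°W:
R1: 3.7898 km
R2: 4.9048 km
R3: 5.3982 km
R4: 5.1496 km
R5: 2.9286 km
R6: 4.6446 km
R7: 5.7802 km
R8: 5.7808 km
Minimum: R5 at 2.9286 km.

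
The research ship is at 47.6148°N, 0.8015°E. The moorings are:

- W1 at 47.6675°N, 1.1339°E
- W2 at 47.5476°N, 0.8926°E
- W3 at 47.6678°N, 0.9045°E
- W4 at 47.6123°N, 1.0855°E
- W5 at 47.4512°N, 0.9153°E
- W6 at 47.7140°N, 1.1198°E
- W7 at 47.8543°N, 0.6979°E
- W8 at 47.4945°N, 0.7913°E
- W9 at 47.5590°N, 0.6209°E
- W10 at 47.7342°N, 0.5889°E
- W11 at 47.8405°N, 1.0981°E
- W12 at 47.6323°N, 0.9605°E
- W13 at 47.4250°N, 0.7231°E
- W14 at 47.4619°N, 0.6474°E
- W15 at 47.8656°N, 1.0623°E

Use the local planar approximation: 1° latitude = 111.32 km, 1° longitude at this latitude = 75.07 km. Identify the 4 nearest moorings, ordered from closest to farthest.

Distances from 47.6148°N, 0.8015°E:
W1: 25.6336 km
W2: 10.1356 km
W3: 9.7261 km
W4: 21.3217 km
W5: 20.1161 km
W6: 26.3231 km
W7: 27.7723 km
W8: 13.4137 km
W9: 14.9129 km
W10: 20.7698 km
W11: 33.5712 km
W12: 12.0941 km
W13: 21.9329 km
W14: 20.5799 km
W15: 34.0996 km
Sorted: W3 (9.7261 km) < W2 (10.1356 km) < W12 (12.0941 km) < W8 (13.4137 km) < W9 (14.9129 km) < W5 (20.1161 km) < …

W3, W2, W12, W8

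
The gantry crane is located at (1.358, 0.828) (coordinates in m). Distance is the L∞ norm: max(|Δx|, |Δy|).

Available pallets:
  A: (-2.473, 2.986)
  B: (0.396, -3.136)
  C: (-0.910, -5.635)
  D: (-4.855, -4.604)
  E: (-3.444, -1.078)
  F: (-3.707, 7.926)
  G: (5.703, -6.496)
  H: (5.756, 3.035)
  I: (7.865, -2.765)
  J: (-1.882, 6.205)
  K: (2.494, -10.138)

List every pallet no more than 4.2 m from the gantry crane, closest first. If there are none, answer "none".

A, B

Distances from (1.358, 0.828):
A: max(|-3.831|, |2.158|) = 3.831 m
B: max(|-0.962|, |-3.964|) = 3.964 m
C: max(|-2.268|, |-6.463|) = 6.463 m
D: max(|-6.213|, |-5.432|) = 6.213 m
E: max(|-4.802|, |-1.906|) = 4.802 m
F: max(|-5.065|, |7.098|) = 7.098 m
G: max(|4.345|, |-7.324|) = 7.324 m
H: max(|4.398|, |2.207|) = 4.398 m
I: max(|6.507|, |-3.593|) = 6.507 m
J: max(|-3.240|, |5.377|) = 5.377 m
K: max(|1.136|, |-10.966|) = 10.966 m
Threshold 4.2 m: A (3.831 m), B (3.964 m) are within range.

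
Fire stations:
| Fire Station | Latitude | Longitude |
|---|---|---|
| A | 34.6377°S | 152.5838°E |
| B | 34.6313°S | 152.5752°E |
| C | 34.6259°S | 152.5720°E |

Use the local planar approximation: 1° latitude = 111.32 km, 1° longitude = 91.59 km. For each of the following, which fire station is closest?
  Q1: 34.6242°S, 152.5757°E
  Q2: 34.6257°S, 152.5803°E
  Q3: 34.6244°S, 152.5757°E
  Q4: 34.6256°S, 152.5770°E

Q1→C; Q2→C; Q3→C; Q4→C

Q1 at 34.6242°S, 152.5757°E:
  A: √((-0.0135·111.32)² + (0.0081·91.59)²) = √(2.258468 + 0.550384) = 1.6760 km
  B: √((-0.0071·111.32)² + (-0.0005·91.59)²) = √(0.624688 + 0.002097) = 0.7917 km
  C: √((-0.0017·111.32)² + (-0.0037·91.59)²) = √(0.035813 + 0.114842) = 0.3881 km
  → nearest: C (0.3881 km)
Q2 at 34.6257°S, 152.5803°E:
  A: √((-0.0120·111.32)² + (0.0035·91.59)²) = √(1.784469 + 0.102762) = 1.3738 km
  B: √((-0.0056·111.32)² + (-0.0051·91.59)²) = √(0.388618 + 0.218191) = 0.7790 km
  C: √((-0.0002·111.32)² + (-0.0083·91.59)²) = √(0.000496 + 0.577899) = 0.7605 km
  → nearest: C (0.7605 km)
Q3 at 34.6244°S, 152.5757°E:
  A: √((-0.0133·111.32)² + (0.0081·91.59)²) = √(2.192046 + 0.550384) = 1.6560 km
  B: √((-0.0069·111.32)² + (-0.0005·91.59)²) = √(0.589990 + 0.002097) = 0.7695 km
  C: √((-0.0015·111.32)² + (-0.0037·91.59)²) = √(0.027882 + 0.114842) = 0.3778 km
  → nearest: C (0.3778 km)
Q4 at 34.6256°S, 152.5770°E:
  A: √((-0.0121·111.32)² + (0.0068·91.59)²) = √(1.814334 + 0.387895) = 1.4840 km
  B: √((-0.0057·111.32)² + (-0.0018·91.59)²) = √(0.402621 + 0.027179) = 0.6556 km
  C: √((-0.0003·111.32)² + (-0.0050·91.59)²) = √(0.001115 + 0.209718) = 0.4592 km
  → nearest: C (0.4592 km)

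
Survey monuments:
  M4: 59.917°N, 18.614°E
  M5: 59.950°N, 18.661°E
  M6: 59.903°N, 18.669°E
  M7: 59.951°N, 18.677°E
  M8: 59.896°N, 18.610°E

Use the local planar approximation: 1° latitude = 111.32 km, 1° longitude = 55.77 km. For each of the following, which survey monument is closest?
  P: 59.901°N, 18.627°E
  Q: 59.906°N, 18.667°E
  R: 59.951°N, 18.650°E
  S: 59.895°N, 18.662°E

P at 59.901°N, 18.627°E:
  M4: √((0.016·111.32)² + (-0.013·55.77)²) = √(3.17239 + 0.52564) = 1.923 km
  M5: √((0.049·111.32)² + (0.034·55.77)²) = √(29.75353 + 3.59550) = 5.775 km
  M6: √((0.002·111.32)² + (0.042·55.77)²) = √(0.04957 + 5.48656) = 2.353 km
  M7: √((0.050·111.32)² + (0.050·55.77)²) = √(30.98036 + 7.77573) = 6.225 km
  M8: √((-0.005·111.32)² + (-0.017·55.77)²) = √(0.30980 + 0.89887) = 1.099 km
  → nearest: M8 (1.099 km)
Q at 59.906°N, 18.667°E:
  M4: √((0.011·111.32)² + (-0.053·55.77)²) = √(1.49945 + 8.73681) = 3.199 km
  M5: √((0.044·111.32)² + (-0.006·55.77)²) = √(23.99119 + 0.11197) = 4.909 km
  M6: √((-0.003·111.32)² + (0.002·55.77)²) = √(0.11153 + 0.01244) = 0.352 km
  M7: √((0.045·111.32)² + (0.010·55.77)²) = √(25.09409 + 0.31103) = 5.040 km
  M8: √((-0.010·111.32)² + (-0.057·55.77)²) = √(1.23921 + 10.10534) = 3.368 km
  → nearest: M6 (0.352 km)
R at 59.951°N, 18.650°E:
  M4: √((-0.034·111.32)² + (-0.036·55.77)²) = √(14.32532 + 4.03094) = 4.284 km
  M5: √((-0.001·111.32)² + (0.011·55.77)²) = √(0.01239 + 0.37635) = 0.623 km
  M6: √((-0.048·111.32)² + (0.019·55.77)²) = √(28.55150 + 1.12282) = 5.447 km
  M7: √((0.000·111.32)² + (0.027·55.77)²) = √(0.00000 + 2.26740) = 1.506 km
  M8: √((-0.055·111.32)² + (-0.040·55.77)²) = √(37.48623 + 4.97647) = 6.516 km
  → nearest: M5 (0.623 km)
S at 59.895°N, 18.662°E:
  M4: √((0.022·111.32)² + (-0.048·55.77)²) = √(5.99780 + 7.16611) = 3.628 km
  M5: √((0.055·111.32)² + (-0.001·55.77)²) = √(37.48623 + 0.00311) = 6.123 km
  M6: √((0.008·111.32)² + (0.007·55.77)²) = √(0.79310 + 0.15240) = 0.972 km
  M7: √((0.056·111.32)² + (0.015·55.77)²) = √(38.86176 + 0.69982) = 6.290 km
  M8: √((0.001·111.32)² + (-0.052·55.77)²) = √(0.01239 + 8.41023) = 2.902 km
  → nearest: M6 (0.972 km)

P→M8; Q→M6; R→M5; S→M6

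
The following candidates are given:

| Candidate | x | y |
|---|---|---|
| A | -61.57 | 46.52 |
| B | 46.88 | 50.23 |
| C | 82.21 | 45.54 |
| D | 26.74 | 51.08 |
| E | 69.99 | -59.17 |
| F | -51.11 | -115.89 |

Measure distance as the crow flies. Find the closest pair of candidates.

B and D

Pairwise distances:
A–B: √((108.45)² + (3.71)²) = √(11761.4025 + 13.7641) = 108.51
A–C: √((143.78)² + (-0.98)²) = √(20672.6884 + 0.9604) = 143.78
A–D: √((88.31)² + (4.56)²) = √(7798.6561 + 20.7936) = 88.43
A–E: √((131.56)² + (-105.69)²) = √(17308.0336 + 11170.3761) = 168.76
A–F: √((10.46)² + (-162.41)²) = √(109.4116 + 26377.0081) = 162.75
B–C: √((35.33)² + (-4.69)²) = √(1248.2089 + 21.9961) = 35.64
B–D: √((-20.14)² + (0.85)²) = √(405.6196 + 0.7225) = 20.16
B–E: √((23.11)² + (-109.40)²) = √(534.0721 + 11968.3600) = 111.81
B–F: √((-97.99)² + (-166.12)²) = √(9602.0401 + 27595.8544) = 192.87
C–D: √((-55.47)² + (5.54)²) = √(3076.9209 + 30.6916) = 55.75
C–E: √((-12.22)² + (-104.71)²) = √(149.3284 + 10964.1841) = 105.42
C–F: √((-133.32)² + (-161.43)²) = √(17774.2224 + 26059.6449) = 209.37
D–E: √((43.25)² + (-110.25)²) = √(1870.5625 + 12155.0625) = 118.43
D–F: √((-77.85)² + (-166.97)²) = √(6060.6225 + 27878.9809) = 184.23
E–F: √((-121.10)² + (-56.72)²) = √(14665.2100 + 3217.1584) = 133.72
Closest pair: B–D at 20.16.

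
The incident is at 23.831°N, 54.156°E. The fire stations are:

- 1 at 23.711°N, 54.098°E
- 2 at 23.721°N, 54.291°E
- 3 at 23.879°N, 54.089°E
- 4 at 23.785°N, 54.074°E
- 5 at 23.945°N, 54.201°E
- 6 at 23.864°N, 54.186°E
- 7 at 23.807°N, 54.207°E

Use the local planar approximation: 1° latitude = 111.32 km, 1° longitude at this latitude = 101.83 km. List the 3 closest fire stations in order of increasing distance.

6, 7, 3

Distances from 23.831°N, 54.156°E:
1: 14.606 km
2: 18.410 km
3: 8.666 km
4: 9.795 km
5: 13.492 km
6: 4.778 km
7: 5.840 km
Sorted: 6 (4.778 km) < 7 (5.840 km) < 3 (8.666 km) < 4 (9.795 km) < 5 (13.492 km) < …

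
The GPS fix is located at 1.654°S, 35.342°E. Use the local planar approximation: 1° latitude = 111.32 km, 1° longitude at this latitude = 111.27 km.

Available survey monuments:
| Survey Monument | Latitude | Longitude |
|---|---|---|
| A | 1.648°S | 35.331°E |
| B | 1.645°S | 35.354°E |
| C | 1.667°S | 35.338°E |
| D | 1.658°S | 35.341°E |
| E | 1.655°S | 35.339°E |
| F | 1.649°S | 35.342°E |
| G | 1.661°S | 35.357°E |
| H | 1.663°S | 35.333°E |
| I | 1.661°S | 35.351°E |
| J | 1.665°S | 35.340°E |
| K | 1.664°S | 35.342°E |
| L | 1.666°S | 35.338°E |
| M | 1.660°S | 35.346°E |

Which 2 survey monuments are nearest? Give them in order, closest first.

E, D

Distances from 1.654°S, 35.342°E:
A: 1.394 km
B: 1.669 km
C: 1.514 km
D: 0.459 km
E: 0.352 km
F: 0.557 km
G: 1.842 km
H: 1.417 km
I: 1.269 km
J: 1.245 km
K: 1.113 km
L: 1.408 km
M: 0.803 km
Sorted: E (0.352 km) < D (0.459 km) < F (0.557 km) < M (0.803 km) < …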